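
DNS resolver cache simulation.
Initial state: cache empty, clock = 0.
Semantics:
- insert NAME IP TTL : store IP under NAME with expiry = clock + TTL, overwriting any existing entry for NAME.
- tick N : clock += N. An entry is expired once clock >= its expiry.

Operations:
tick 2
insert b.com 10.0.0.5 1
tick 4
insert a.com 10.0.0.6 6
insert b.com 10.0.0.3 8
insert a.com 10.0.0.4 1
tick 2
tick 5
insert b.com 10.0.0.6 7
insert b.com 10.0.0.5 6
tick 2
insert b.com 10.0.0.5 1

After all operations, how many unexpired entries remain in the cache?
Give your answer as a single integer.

Op 1: tick 2 -> clock=2.
Op 2: insert b.com -> 10.0.0.5 (expiry=2+1=3). clock=2
Op 3: tick 4 -> clock=6. purged={b.com}
Op 4: insert a.com -> 10.0.0.6 (expiry=6+6=12). clock=6
Op 5: insert b.com -> 10.0.0.3 (expiry=6+8=14). clock=6
Op 6: insert a.com -> 10.0.0.4 (expiry=6+1=7). clock=6
Op 7: tick 2 -> clock=8. purged={a.com}
Op 8: tick 5 -> clock=13.
Op 9: insert b.com -> 10.0.0.6 (expiry=13+7=20). clock=13
Op 10: insert b.com -> 10.0.0.5 (expiry=13+6=19). clock=13
Op 11: tick 2 -> clock=15.
Op 12: insert b.com -> 10.0.0.5 (expiry=15+1=16). clock=15
Final cache (unexpired): {b.com} -> size=1

Answer: 1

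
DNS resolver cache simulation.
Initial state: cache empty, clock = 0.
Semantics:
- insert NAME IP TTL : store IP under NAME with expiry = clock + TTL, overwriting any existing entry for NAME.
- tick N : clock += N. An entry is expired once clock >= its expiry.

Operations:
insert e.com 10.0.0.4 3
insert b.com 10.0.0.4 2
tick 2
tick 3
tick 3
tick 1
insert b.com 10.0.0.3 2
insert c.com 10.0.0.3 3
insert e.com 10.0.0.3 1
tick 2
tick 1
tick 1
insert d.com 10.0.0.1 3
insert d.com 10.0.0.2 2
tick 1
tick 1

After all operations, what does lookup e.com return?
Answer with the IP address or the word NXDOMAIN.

Op 1: insert e.com -> 10.0.0.4 (expiry=0+3=3). clock=0
Op 2: insert b.com -> 10.0.0.4 (expiry=0+2=2). clock=0
Op 3: tick 2 -> clock=2. purged={b.com}
Op 4: tick 3 -> clock=5. purged={e.com}
Op 5: tick 3 -> clock=8.
Op 6: tick 1 -> clock=9.
Op 7: insert b.com -> 10.0.0.3 (expiry=9+2=11). clock=9
Op 8: insert c.com -> 10.0.0.3 (expiry=9+3=12). clock=9
Op 9: insert e.com -> 10.0.0.3 (expiry=9+1=10). clock=9
Op 10: tick 2 -> clock=11. purged={b.com,e.com}
Op 11: tick 1 -> clock=12. purged={c.com}
Op 12: tick 1 -> clock=13.
Op 13: insert d.com -> 10.0.0.1 (expiry=13+3=16). clock=13
Op 14: insert d.com -> 10.0.0.2 (expiry=13+2=15). clock=13
Op 15: tick 1 -> clock=14.
Op 16: tick 1 -> clock=15. purged={d.com}
lookup e.com: not in cache (expired or never inserted)

Answer: NXDOMAIN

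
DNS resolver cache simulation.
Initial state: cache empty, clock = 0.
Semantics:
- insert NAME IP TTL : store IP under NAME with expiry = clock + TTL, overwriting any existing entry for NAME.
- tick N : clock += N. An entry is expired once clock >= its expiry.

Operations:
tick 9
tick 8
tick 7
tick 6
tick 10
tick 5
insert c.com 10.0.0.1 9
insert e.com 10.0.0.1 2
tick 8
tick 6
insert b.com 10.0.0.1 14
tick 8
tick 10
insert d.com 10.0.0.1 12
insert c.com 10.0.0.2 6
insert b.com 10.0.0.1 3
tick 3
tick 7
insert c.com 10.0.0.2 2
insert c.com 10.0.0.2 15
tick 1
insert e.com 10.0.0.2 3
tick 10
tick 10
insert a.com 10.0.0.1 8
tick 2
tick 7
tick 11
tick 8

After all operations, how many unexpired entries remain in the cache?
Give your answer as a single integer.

Answer: 0

Derivation:
Op 1: tick 9 -> clock=9.
Op 2: tick 8 -> clock=17.
Op 3: tick 7 -> clock=24.
Op 4: tick 6 -> clock=30.
Op 5: tick 10 -> clock=40.
Op 6: tick 5 -> clock=45.
Op 7: insert c.com -> 10.0.0.1 (expiry=45+9=54). clock=45
Op 8: insert e.com -> 10.0.0.1 (expiry=45+2=47). clock=45
Op 9: tick 8 -> clock=53. purged={e.com}
Op 10: tick 6 -> clock=59. purged={c.com}
Op 11: insert b.com -> 10.0.0.1 (expiry=59+14=73). clock=59
Op 12: tick 8 -> clock=67.
Op 13: tick 10 -> clock=77. purged={b.com}
Op 14: insert d.com -> 10.0.0.1 (expiry=77+12=89). clock=77
Op 15: insert c.com -> 10.0.0.2 (expiry=77+6=83). clock=77
Op 16: insert b.com -> 10.0.0.1 (expiry=77+3=80). clock=77
Op 17: tick 3 -> clock=80. purged={b.com}
Op 18: tick 7 -> clock=87. purged={c.com}
Op 19: insert c.com -> 10.0.0.2 (expiry=87+2=89). clock=87
Op 20: insert c.com -> 10.0.0.2 (expiry=87+15=102). clock=87
Op 21: tick 1 -> clock=88.
Op 22: insert e.com -> 10.0.0.2 (expiry=88+3=91). clock=88
Op 23: tick 10 -> clock=98. purged={d.com,e.com}
Op 24: tick 10 -> clock=108. purged={c.com}
Op 25: insert a.com -> 10.0.0.1 (expiry=108+8=116). clock=108
Op 26: tick 2 -> clock=110.
Op 27: tick 7 -> clock=117. purged={a.com}
Op 28: tick 11 -> clock=128.
Op 29: tick 8 -> clock=136.
Final cache (unexpired): {} -> size=0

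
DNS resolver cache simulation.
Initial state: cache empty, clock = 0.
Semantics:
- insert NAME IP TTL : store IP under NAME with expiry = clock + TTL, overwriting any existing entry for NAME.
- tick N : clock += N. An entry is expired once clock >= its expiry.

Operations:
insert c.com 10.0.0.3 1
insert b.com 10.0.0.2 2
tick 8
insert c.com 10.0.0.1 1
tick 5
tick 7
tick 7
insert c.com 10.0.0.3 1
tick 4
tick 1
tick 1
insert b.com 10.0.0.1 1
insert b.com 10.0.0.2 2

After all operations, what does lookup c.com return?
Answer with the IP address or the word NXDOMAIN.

Op 1: insert c.com -> 10.0.0.3 (expiry=0+1=1). clock=0
Op 2: insert b.com -> 10.0.0.2 (expiry=0+2=2). clock=0
Op 3: tick 8 -> clock=8. purged={b.com,c.com}
Op 4: insert c.com -> 10.0.0.1 (expiry=8+1=9). clock=8
Op 5: tick 5 -> clock=13. purged={c.com}
Op 6: tick 7 -> clock=20.
Op 7: tick 7 -> clock=27.
Op 8: insert c.com -> 10.0.0.3 (expiry=27+1=28). clock=27
Op 9: tick 4 -> clock=31. purged={c.com}
Op 10: tick 1 -> clock=32.
Op 11: tick 1 -> clock=33.
Op 12: insert b.com -> 10.0.0.1 (expiry=33+1=34). clock=33
Op 13: insert b.com -> 10.0.0.2 (expiry=33+2=35). clock=33
lookup c.com: not in cache (expired or never inserted)

Answer: NXDOMAIN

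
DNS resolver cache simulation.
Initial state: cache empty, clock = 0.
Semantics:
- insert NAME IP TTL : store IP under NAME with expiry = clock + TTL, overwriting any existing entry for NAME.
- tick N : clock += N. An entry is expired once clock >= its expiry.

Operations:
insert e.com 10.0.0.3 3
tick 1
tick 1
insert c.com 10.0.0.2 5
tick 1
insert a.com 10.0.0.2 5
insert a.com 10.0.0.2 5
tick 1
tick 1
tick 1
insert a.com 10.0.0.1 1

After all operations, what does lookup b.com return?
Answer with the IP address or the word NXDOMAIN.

Op 1: insert e.com -> 10.0.0.3 (expiry=0+3=3). clock=0
Op 2: tick 1 -> clock=1.
Op 3: tick 1 -> clock=2.
Op 4: insert c.com -> 10.0.0.2 (expiry=2+5=7). clock=2
Op 5: tick 1 -> clock=3. purged={e.com}
Op 6: insert a.com -> 10.0.0.2 (expiry=3+5=8). clock=3
Op 7: insert a.com -> 10.0.0.2 (expiry=3+5=8). clock=3
Op 8: tick 1 -> clock=4.
Op 9: tick 1 -> clock=5.
Op 10: tick 1 -> clock=6.
Op 11: insert a.com -> 10.0.0.1 (expiry=6+1=7). clock=6
lookup b.com: not in cache (expired or never inserted)

Answer: NXDOMAIN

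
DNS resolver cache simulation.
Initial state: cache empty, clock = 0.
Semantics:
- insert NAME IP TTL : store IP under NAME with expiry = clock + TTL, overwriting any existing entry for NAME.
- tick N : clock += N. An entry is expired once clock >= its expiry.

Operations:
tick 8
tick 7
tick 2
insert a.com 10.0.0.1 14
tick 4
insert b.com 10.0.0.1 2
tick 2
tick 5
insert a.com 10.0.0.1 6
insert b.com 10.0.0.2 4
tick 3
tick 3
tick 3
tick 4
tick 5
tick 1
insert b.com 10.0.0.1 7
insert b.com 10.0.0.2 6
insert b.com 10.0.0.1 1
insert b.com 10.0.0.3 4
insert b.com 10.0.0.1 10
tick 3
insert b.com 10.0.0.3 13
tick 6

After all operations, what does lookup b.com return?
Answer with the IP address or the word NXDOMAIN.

Answer: 10.0.0.3

Derivation:
Op 1: tick 8 -> clock=8.
Op 2: tick 7 -> clock=15.
Op 3: tick 2 -> clock=17.
Op 4: insert a.com -> 10.0.0.1 (expiry=17+14=31). clock=17
Op 5: tick 4 -> clock=21.
Op 6: insert b.com -> 10.0.0.1 (expiry=21+2=23). clock=21
Op 7: tick 2 -> clock=23. purged={b.com}
Op 8: tick 5 -> clock=28.
Op 9: insert a.com -> 10.0.0.1 (expiry=28+6=34). clock=28
Op 10: insert b.com -> 10.0.0.2 (expiry=28+4=32). clock=28
Op 11: tick 3 -> clock=31.
Op 12: tick 3 -> clock=34. purged={a.com,b.com}
Op 13: tick 3 -> clock=37.
Op 14: tick 4 -> clock=41.
Op 15: tick 5 -> clock=46.
Op 16: tick 1 -> clock=47.
Op 17: insert b.com -> 10.0.0.1 (expiry=47+7=54). clock=47
Op 18: insert b.com -> 10.0.0.2 (expiry=47+6=53). clock=47
Op 19: insert b.com -> 10.0.0.1 (expiry=47+1=48). clock=47
Op 20: insert b.com -> 10.0.0.3 (expiry=47+4=51). clock=47
Op 21: insert b.com -> 10.0.0.1 (expiry=47+10=57). clock=47
Op 22: tick 3 -> clock=50.
Op 23: insert b.com -> 10.0.0.3 (expiry=50+13=63). clock=50
Op 24: tick 6 -> clock=56.
lookup b.com: present, ip=10.0.0.3 expiry=63 > clock=56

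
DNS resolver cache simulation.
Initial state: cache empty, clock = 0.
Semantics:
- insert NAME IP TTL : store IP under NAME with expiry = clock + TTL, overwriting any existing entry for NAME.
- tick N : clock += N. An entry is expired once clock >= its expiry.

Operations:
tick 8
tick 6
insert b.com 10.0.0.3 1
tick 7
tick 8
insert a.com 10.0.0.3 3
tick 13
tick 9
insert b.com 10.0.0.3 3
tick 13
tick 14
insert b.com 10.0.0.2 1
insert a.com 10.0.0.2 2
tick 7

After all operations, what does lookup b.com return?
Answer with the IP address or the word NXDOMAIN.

Answer: NXDOMAIN

Derivation:
Op 1: tick 8 -> clock=8.
Op 2: tick 6 -> clock=14.
Op 3: insert b.com -> 10.0.0.3 (expiry=14+1=15). clock=14
Op 4: tick 7 -> clock=21. purged={b.com}
Op 5: tick 8 -> clock=29.
Op 6: insert a.com -> 10.0.0.3 (expiry=29+3=32). clock=29
Op 7: tick 13 -> clock=42. purged={a.com}
Op 8: tick 9 -> clock=51.
Op 9: insert b.com -> 10.0.0.3 (expiry=51+3=54). clock=51
Op 10: tick 13 -> clock=64. purged={b.com}
Op 11: tick 14 -> clock=78.
Op 12: insert b.com -> 10.0.0.2 (expiry=78+1=79). clock=78
Op 13: insert a.com -> 10.0.0.2 (expiry=78+2=80). clock=78
Op 14: tick 7 -> clock=85. purged={a.com,b.com}
lookup b.com: not in cache (expired or never inserted)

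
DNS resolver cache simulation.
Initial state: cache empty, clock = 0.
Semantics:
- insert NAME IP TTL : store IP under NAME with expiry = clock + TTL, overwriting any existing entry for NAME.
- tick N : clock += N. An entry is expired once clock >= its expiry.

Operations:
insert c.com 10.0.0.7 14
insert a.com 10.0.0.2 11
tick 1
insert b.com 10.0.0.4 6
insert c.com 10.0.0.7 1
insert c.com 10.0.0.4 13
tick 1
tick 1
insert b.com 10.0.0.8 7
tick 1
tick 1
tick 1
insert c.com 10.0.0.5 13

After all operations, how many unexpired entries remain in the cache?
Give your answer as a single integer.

Op 1: insert c.com -> 10.0.0.7 (expiry=0+14=14). clock=0
Op 2: insert a.com -> 10.0.0.2 (expiry=0+11=11). clock=0
Op 3: tick 1 -> clock=1.
Op 4: insert b.com -> 10.0.0.4 (expiry=1+6=7). clock=1
Op 5: insert c.com -> 10.0.0.7 (expiry=1+1=2). clock=1
Op 6: insert c.com -> 10.0.0.4 (expiry=1+13=14). clock=1
Op 7: tick 1 -> clock=2.
Op 8: tick 1 -> clock=3.
Op 9: insert b.com -> 10.0.0.8 (expiry=3+7=10). clock=3
Op 10: tick 1 -> clock=4.
Op 11: tick 1 -> clock=5.
Op 12: tick 1 -> clock=6.
Op 13: insert c.com -> 10.0.0.5 (expiry=6+13=19). clock=6
Final cache (unexpired): {a.com,b.com,c.com} -> size=3

Answer: 3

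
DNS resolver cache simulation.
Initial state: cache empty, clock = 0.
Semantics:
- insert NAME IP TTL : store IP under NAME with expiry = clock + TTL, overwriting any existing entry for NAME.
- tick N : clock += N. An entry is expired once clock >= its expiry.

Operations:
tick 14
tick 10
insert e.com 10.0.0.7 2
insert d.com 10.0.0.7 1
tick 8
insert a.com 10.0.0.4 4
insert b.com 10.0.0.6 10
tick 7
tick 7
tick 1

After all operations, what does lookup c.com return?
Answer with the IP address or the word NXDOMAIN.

Op 1: tick 14 -> clock=14.
Op 2: tick 10 -> clock=24.
Op 3: insert e.com -> 10.0.0.7 (expiry=24+2=26). clock=24
Op 4: insert d.com -> 10.0.0.7 (expiry=24+1=25). clock=24
Op 5: tick 8 -> clock=32. purged={d.com,e.com}
Op 6: insert a.com -> 10.0.0.4 (expiry=32+4=36). clock=32
Op 7: insert b.com -> 10.0.0.6 (expiry=32+10=42). clock=32
Op 8: tick 7 -> clock=39. purged={a.com}
Op 9: tick 7 -> clock=46. purged={b.com}
Op 10: tick 1 -> clock=47.
lookup c.com: not in cache (expired or never inserted)

Answer: NXDOMAIN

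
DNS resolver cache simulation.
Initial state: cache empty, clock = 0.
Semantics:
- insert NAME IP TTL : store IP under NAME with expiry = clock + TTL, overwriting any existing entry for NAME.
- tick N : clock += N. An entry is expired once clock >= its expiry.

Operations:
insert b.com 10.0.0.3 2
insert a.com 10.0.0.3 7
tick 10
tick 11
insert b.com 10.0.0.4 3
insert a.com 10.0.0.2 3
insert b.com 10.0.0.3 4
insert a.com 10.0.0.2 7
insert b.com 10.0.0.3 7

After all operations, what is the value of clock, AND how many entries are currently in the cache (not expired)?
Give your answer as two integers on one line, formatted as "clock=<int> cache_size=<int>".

Op 1: insert b.com -> 10.0.0.3 (expiry=0+2=2). clock=0
Op 2: insert a.com -> 10.0.0.3 (expiry=0+7=7). clock=0
Op 3: tick 10 -> clock=10. purged={a.com,b.com}
Op 4: tick 11 -> clock=21.
Op 5: insert b.com -> 10.0.0.4 (expiry=21+3=24). clock=21
Op 6: insert a.com -> 10.0.0.2 (expiry=21+3=24). clock=21
Op 7: insert b.com -> 10.0.0.3 (expiry=21+4=25). clock=21
Op 8: insert a.com -> 10.0.0.2 (expiry=21+7=28). clock=21
Op 9: insert b.com -> 10.0.0.3 (expiry=21+7=28). clock=21
Final clock = 21
Final cache (unexpired): {a.com,b.com} -> size=2

Answer: clock=21 cache_size=2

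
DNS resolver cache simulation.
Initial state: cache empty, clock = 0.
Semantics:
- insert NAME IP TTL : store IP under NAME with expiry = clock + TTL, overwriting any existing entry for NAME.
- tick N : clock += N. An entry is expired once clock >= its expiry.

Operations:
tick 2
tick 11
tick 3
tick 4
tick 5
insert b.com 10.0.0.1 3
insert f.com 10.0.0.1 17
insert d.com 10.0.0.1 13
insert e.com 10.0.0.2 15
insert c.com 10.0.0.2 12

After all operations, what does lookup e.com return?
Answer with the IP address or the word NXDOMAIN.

Answer: 10.0.0.2

Derivation:
Op 1: tick 2 -> clock=2.
Op 2: tick 11 -> clock=13.
Op 3: tick 3 -> clock=16.
Op 4: tick 4 -> clock=20.
Op 5: tick 5 -> clock=25.
Op 6: insert b.com -> 10.0.0.1 (expiry=25+3=28). clock=25
Op 7: insert f.com -> 10.0.0.1 (expiry=25+17=42). clock=25
Op 8: insert d.com -> 10.0.0.1 (expiry=25+13=38). clock=25
Op 9: insert e.com -> 10.0.0.2 (expiry=25+15=40). clock=25
Op 10: insert c.com -> 10.0.0.2 (expiry=25+12=37). clock=25
lookup e.com: present, ip=10.0.0.2 expiry=40 > clock=25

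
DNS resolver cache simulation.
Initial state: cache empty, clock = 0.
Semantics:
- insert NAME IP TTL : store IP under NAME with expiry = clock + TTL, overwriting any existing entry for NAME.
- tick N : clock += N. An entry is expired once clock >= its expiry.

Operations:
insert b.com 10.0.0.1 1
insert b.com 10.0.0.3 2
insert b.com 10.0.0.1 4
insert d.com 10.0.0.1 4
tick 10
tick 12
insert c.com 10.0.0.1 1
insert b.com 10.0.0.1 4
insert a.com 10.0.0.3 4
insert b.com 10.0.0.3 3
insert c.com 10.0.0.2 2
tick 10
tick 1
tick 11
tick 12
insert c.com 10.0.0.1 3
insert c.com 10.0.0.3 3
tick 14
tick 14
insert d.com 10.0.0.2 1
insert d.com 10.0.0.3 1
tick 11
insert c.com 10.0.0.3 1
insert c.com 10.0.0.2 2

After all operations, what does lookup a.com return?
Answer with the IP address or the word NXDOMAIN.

Answer: NXDOMAIN

Derivation:
Op 1: insert b.com -> 10.0.0.1 (expiry=0+1=1). clock=0
Op 2: insert b.com -> 10.0.0.3 (expiry=0+2=2). clock=0
Op 3: insert b.com -> 10.0.0.1 (expiry=0+4=4). clock=0
Op 4: insert d.com -> 10.0.0.1 (expiry=0+4=4). clock=0
Op 5: tick 10 -> clock=10. purged={b.com,d.com}
Op 6: tick 12 -> clock=22.
Op 7: insert c.com -> 10.0.0.1 (expiry=22+1=23). clock=22
Op 8: insert b.com -> 10.0.0.1 (expiry=22+4=26). clock=22
Op 9: insert a.com -> 10.0.0.3 (expiry=22+4=26). clock=22
Op 10: insert b.com -> 10.0.0.3 (expiry=22+3=25). clock=22
Op 11: insert c.com -> 10.0.0.2 (expiry=22+2=24). clock=22
Op 12: tick 10 -> clock=32. purged={a.com,b.com,c.com}
Op 13: tick 1 -> clock=33.
Op 14: tick 11 -> clock=44.
Op 15: tick 12 -> clock=56.
Op 16: insert c.com -> 10.0.0.1 (expiry=56+3=59). clock=56
Op 17: insert c.com -> 10.0.0.3 (expiry=56+3=59). clock=56
Op 18: tick 14 -> clock=70. purged={c.com}
Op 19: tick 14 -> clock=84.
Op 20: insert d.com -> 10.0.0.2 (expiry=84+1=85). clock=84
Op 21: insert d.com -> 10.0.0.3 (expiry=84+1=85). clock=84
Op 22: tick 11 -> clock=95. purged={d.com}
Op 23: insert c.com -> 10.0.0.3 (expiry=95+1=96). clock=95
Op 24: insert c.com -> 10.0.0.2 (expiry=95+2=97). clock=95
lookup a.com: not in cache (expired or never inserted)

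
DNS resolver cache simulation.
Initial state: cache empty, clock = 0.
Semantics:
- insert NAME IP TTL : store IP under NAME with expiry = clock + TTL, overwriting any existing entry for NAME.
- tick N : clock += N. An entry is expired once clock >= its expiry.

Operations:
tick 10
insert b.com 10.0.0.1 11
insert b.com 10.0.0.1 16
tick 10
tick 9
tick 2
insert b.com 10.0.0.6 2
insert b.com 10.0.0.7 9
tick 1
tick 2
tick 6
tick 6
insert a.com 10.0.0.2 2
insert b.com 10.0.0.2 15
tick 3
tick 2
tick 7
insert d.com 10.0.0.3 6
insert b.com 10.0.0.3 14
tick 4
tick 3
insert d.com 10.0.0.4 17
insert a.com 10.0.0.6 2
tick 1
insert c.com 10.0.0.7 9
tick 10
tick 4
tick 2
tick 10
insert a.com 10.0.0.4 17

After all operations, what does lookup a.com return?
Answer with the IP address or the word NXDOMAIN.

Answer: 10.0.0.4

Derivation:
Op 1: tick 10 -> clock=10.
Op 2: insert b.com -> 10.0.0.1 (expiry=10+11=21). clock=10
Op 3: insert b.com -> 10.0.0.1 (expiry=10+16=26). clock=10
Op 4: tick 10 -> clock=20.
Op 5: tick 9 -> clock=29. purged={b.com}
Op 6: tick 2 -> clock=31.
Op 7: insert b.com -> 10.0.0.6 (expiry=31+2=33). clock=31
Op 8: insert b.com -> 10.0.0.7 (expiry=31+9=40). clock=31
Op 9: tick 1 -> clock=32.
Op 10: tick 2 -> clock=34.
Op 11: tick 6 -> clock=40. purged={b.com}
Op 12: tick 6 -> clock=46.
Op 13: insert a.com -> 10.0.0.2 (expiry=46+2=48). clock=46
Op 14: insert b.com -> 10.0.0.2 (expiry=46+15=61). clock=46
Op 15: tick 3 -> clock=49. purged={a.com}
Op 16: tick 2 -> clock=51.
Op 17: tick 7 -> clock=58.
Op 18: insert d.com -> 10.0.0.3 (expiry=58+6=64). clock=58
Op 19: insert b.com -> 10.0.0.3 (expiry=58+14=72). clock=58
Op 20: tick 4 -> clock=62.
Op 21: tick 3 -> clock=65. purged={d.com}
Op 22: insert d.com -> 10.0.0.4 (expiry=65+17=82). clock=65
Op 23: insert a.com -> 10.0.0.6 (expiry=65+2=67). clock=65
Op 24: tick 1 -> clock=66.
Op 25: insert c.com -> 10.0.0.7 (expiry=66+9=75). clock=66
Op 26: tick 10 -> clock=76. purged={a.com,b.com,c.com}
Op 27: tick 4 -> clock=80.
Op 28: tick 2 -> clock=82. purged={d.com}
Op 29: tick 10 -> clock=92.
Op 30: insert a.com -> 10.0.0.4 (expiry=92+17=109). clock=92
lookup a.com: present, ip=10.0.0.4 expiry=109 > clock=92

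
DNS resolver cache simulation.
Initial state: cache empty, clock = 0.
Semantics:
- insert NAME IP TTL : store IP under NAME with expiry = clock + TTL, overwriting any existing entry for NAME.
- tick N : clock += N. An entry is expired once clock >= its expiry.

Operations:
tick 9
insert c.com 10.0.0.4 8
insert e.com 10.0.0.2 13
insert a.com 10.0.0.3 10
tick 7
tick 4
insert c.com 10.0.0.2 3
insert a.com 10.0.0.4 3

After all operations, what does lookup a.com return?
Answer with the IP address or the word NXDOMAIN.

Op 1: tick 9 -> clock=9.
Op 2: insert c.com -> 10.0.0.4 (expiry=9+8=17). clock=9
Op 3: insert e.com -> 10.0.0.2 (expiry=9+13=22). clock=9
Op 4: insert a.com -> 10.0.0.3 (expiry=9+10=19). clock=9
Op 5: tick 7 -> clock=16.
Op 6: tick 4 -> clock=20. purged={a.com,c.com}
Op 7: insert c.com -> 10.0.0.2 (expiry=20+3=23). clock=20
Op 8: insert a.com -> 10.0.0.4 (expiry=20+3=23). clock=20
lookup a.com: present, ip=10.0.0.4 expiry=23 > clock=20

Answer: 10.0.0.4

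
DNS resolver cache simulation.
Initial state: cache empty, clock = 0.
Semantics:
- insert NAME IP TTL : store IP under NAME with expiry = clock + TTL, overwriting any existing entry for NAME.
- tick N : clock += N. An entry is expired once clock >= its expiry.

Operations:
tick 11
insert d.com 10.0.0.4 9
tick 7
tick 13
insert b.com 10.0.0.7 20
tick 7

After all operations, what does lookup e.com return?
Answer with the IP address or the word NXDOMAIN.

Answer: NXDOMAIN

Derivation:
Op 1: tick 11 -> clock=11.
Op 2: insert d.com -> 10.0.0.4 (expiry=11+9=20). clock=11
Op 3: tick 7 -> clock=18.
Op 4: tick 13 -> clock=31. purged={d.com}
Op 5: insert b.com -> 10.0.0.7 (expiry=31+20=51). clock=31
Op 6: tick 7 -> clock=38.
lookup e.com: not in cache (expired or never inserted)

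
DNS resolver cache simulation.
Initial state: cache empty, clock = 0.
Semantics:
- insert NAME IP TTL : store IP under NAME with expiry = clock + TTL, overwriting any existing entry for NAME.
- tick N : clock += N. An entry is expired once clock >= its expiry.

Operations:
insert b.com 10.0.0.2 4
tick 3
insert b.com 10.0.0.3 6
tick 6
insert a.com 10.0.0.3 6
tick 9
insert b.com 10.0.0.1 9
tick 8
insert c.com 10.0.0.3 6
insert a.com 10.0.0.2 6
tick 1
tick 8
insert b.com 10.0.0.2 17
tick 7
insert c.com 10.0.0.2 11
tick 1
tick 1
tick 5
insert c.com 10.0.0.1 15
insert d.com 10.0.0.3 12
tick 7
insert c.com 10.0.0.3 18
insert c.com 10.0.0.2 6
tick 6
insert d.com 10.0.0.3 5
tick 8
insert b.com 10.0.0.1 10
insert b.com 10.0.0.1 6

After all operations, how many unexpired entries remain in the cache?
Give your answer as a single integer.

Answer: 1

Derivation:
Op 1: insert b.com -> 10.0.0.2 (expiry=0+4=4). clock=0
Op 2: tick 3 -> clock=3.
Op 3: insert b.com -> 10.0.0.3 (expiry=3+6=9). clock=3
Op 4: tick 6 -> clock=9. purged={b.com}
Op 5: insert a.com -> 10.0.0.3 (expiry=9+6=15). clock=9
Op 6: tick 9 -> clock=18. purged={a.com}
Op 7: insert b.com -> 10.0.0.1 (expiry=18+9=27). clock=18
Op 8: tick 8 -> clock=26.
Op 9: insert c.com -> 10.0.0.3 (expiry=26+6=32). clock=26
Op 10: insert a.com -> 10.0.0.2 (expiry=26+6=32). clock=26
Op 11: tick 1 -> clock=27. purged={b.com}
Op 12: tick 8 -> clock=35. purged={a.com,c.com}
Op 13: insert b.com -> 10.0.0.2 (expiry=35+17=52). clock=35
Op 14: tick 7 -> clock=42.
Op 15: insert c.com -> 10.0.0.2 (expiry=42+11=53). clock=42
Op 16: tick 1 -> clock=43.
Op 17: tick 1 -> clock=44.
Op 18: tick 5 -> clock=49.
Op 19: insert c.com -> 10.0.0.1 (expiry=49+15=64). clock=49
Op 20: insert d.com -> 10.0.0.3 (expiry=49+12=61). clock=49
Op 21: tick 7 -> clock=56. purged={b.com}
Op 22: insert c.com -> 10.0.0.3 (expiry=56+18=74). clock=56
Op 23: insert c.com -> 10.0.0.2 (expiry=56+6=62). clock=56
Op 24: tick 6 -> clock=62. purged={c.com,d.com}
Op 25: insert d.com -> 10.0.0.3 (expiry=62+5=67). clock=62
Op 26: tick 8 -> clock=70. purged={d.com}
Op 27: insert b.com -> 10.0.0.1 (expiry=70+10=80). clock=70
Op 28: insert b.com -> 10.0.0.1 (expiry=70+6=76). clock=70
Final cache (unexpired): {b.com} -> size=1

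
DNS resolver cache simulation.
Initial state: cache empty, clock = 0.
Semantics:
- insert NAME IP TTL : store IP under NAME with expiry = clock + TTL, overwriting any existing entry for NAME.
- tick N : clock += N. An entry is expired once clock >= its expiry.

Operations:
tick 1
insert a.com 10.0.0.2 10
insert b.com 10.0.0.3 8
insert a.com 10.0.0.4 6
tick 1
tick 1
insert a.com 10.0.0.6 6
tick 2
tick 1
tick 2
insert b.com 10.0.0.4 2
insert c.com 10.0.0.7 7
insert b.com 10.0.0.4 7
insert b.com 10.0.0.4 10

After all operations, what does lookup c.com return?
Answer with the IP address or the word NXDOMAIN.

Answer: 10.0.0.7

Derivation:
Op 1: tick 1 -> clock=1.
Op 2: insert a.com -> 10.0.0.2 (expiry=1+10=11). clock=1
Op 3: insert b.com -> 10.0.0.3 (expiry=1+8=9). clock=1
Op 4: insert a.com -> 10.0.0.4 (expiry=1+6=7). clock=1
Op 5: tick 1 -> clock=2.
Op 6: tick 1 -> clock=3.
Op 7: insert a.com -> 10.0.0.6 (expiry=3+6=9). clock=3
Op 8: tick 2 -> clock=5.
Op 9: tick 1 -> clock=6.
Op 10: tick 2 -> clock=8.
Op 11: insert b.com -> 10.0.0.4 (expiry=8+2=10). clock=8
Op 12: insert c.com -> 10.0.0.7 (expiry=8+7=15). clock=8
Op 13: insert b.com -> 10.0.0.4 (expiry=8+7=15). clock=8
Op 14: insert b.com -> 10.0.0.4 (expiry=8+10=18). clock=8
lookup c.com: present, ip=10.0.0.7 expiry=15 > clock=8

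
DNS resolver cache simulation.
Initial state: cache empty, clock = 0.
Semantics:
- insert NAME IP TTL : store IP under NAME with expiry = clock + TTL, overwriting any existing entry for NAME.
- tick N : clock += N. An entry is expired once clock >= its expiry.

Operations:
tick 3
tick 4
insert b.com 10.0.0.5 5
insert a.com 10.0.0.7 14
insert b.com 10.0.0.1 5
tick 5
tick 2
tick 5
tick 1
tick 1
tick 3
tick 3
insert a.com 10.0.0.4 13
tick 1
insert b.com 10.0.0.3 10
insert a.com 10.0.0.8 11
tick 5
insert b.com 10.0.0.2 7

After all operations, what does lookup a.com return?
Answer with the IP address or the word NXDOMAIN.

Answer: 10.0.0.8

Derivation:
Op 1: tick 3 -> clock=3.
Op 2: tick 4 -> clock=7.
Op 3: insert b.com -> 10.0.0.5 (expiry=7+5=12). clock=7
Op 4: insert a.com -> 10.0.0.7 (expiry=7+14=21). clock=7
Op 5: insert b.com -> 10.0.0.1 (expiry=7+5=12). clock=7
Op 6: tick 5 -> clock=12. purged={b.com}
Op 7: tick 2 -> clock=14.
Op 8: tick 5 -> clock=19.
Op 9: tick 1 -> clock=20.
Op 10: tick 1 -> clock=21. purged={a.com}
Op 11: tick 3 -> clock=24.
Op 12: tick 3 -> clock=27.
Op 13: insert a.com -> 10.0.0.4 (expiry=27+13=40). clock=27
Op 14: tick 1 -> clock=28.
Op 15: insert b.com -> 10.0.0.3 (expiry=28+10=38). clock=28
Op 16: insert a.com -> 10.0.0.8 (expiry=28+11=39). clock=28
Op 17: tick 5 -> clock=33.
Op 18: insert b.com -> 10.0.0.2 (expiry=33+7=40). clock=33
lookup a.com: present, ip=10.0.0.8 expiry=39 > clock=33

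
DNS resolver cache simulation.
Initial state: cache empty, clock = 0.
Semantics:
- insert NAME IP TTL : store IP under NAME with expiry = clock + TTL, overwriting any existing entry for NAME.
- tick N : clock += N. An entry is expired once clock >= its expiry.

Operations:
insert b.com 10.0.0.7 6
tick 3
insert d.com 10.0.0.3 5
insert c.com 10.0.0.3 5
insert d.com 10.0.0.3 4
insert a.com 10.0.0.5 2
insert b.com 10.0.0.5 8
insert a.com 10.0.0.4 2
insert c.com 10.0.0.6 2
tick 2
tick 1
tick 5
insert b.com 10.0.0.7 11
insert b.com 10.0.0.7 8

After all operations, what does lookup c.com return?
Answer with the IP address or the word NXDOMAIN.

Op 1: insert b.com -> 10.0.0.7 (expiry=0+6=6). clock=0
Op 2: tick 3 -> clock=3.
Op 3: insert d.com -> 10.0.0.3 (expiry=3+5=8). clock=3
Op 4: insert c.com -> 10.0.0.3 (expiry=3+5=8). clock=3
Op 5: insert d.com -> 10.0.0.3 (expiry=3+4=7). clock=3
Op 6: insert a.com -> 10.0.0.5 (expiry=3+2=5). clock=3
Op 7: insert b.com -> 10.0.0.5 (expiry=3+8=11). clock=3
Op 8: insert a.com -> 10.0.0.4 (expiry=3+2=5). clock=3
Op 9: insert c.com -> 10.0.0.6 (expiry=3+2=5). clock=3
Op 10: tick 2 -> clock=5. purged={a.com,c.com}
Op 11: tick 1 -> clock=6.
Op 12: tick 5 -> clock=11. purged={b.com,d.com}
Op 13: insert b.com -> 10.0.0.7 (expiry=11+11=22). clock=11
Op 14: insert b.com -> 10.0.0.7 (expiry=11+8=19). clock=11
lookup c.com: not in cache (expired or never inserted)

Answer: NXDOMAIN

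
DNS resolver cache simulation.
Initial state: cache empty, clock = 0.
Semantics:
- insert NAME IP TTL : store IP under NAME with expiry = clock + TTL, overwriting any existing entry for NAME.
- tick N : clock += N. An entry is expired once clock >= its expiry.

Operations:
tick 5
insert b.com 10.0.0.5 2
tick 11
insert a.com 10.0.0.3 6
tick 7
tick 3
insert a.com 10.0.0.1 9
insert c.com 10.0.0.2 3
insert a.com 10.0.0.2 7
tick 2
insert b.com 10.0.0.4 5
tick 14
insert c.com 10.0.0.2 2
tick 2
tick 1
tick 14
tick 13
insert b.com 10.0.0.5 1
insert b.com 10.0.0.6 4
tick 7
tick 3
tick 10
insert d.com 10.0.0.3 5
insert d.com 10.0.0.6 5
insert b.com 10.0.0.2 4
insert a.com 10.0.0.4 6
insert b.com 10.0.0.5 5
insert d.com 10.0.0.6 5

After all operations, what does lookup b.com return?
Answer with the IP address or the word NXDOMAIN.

Answer: 10.0.0.5

Derivation:
Op 1: tick 5 -> clock=5.
Op 2: insert b.com -> 10.0.0.5 (expiry=5+2=7). clock=5
Op 3: tick 11 -> clock=16. purged={b.com}
Op 4: insert a.com -> 10.0.0.3 (expiry=16+6=22). clock=16
Op 5: tick 7 -> clock=23. purged={a.com}
Op 6: tick 3 -> clock=26.
Op 7: insert a.com -> 10.0.0.1 (expiry=26+9=35). clock=26
Op 8: insert c.com -> 10.0.0.2 (expiry=26+3=29). clock=26
Op 9: insert a.com -> 10.0.0.2 (expiry=26+7=33). clock=26
Op 10: tick 2 -> clock=28.
Op 11: insert b.com -> 10.0.0.4 (expiry=28+5=33). clock=28
Op 12: tick 14 -> clock=42. purged={a.com,b.com,c.com}
Op 13: insert c.com -> 10.0.0.2 (expiry=42+2=44). clock=42
Op 14: tick 2 -> clock=44. purged={c.com}
Op 15: tick 1 -> clock=45.
Op 16: tick 14 -> clock=59.
Op 17: tick 13 -> clock=72.
Op 18: insert b.com -> 10.0.0.5 (expiry=72+1=73). clock=72
Op 19: insert b.com -> 10.0.0.6 (expiry=72+4=76). clock=72
Op 20: tick 7 -> clock=79. purged={b.com}
Op 21: tick 3 -> clock=82.
Op 22: tick 10 -> clock=92.
Op 23: insert d.com -> 10.0.0.3 (expiry=92+5=97). clock=92
Op 24: insert d.com -> 10.0.0.6 (expiry=92+5=97). clock=92
Op 25: insert b.com -> 10.0.0.2 (expiry=92+4=96). clock=92
Op 26: insert a.com -> 10.0.0.4 (expiry=92+6=98). clock=92
Op 27: insert b.com -> 10.0.0.5 (expiry=92+5=97). clock=92
Op 28: insert d.com -> 10.0.0.6 (expiry=92+5=97). clock=92
lookup b.com: present, ip=10.0.0.5 expiry=97 > clock=92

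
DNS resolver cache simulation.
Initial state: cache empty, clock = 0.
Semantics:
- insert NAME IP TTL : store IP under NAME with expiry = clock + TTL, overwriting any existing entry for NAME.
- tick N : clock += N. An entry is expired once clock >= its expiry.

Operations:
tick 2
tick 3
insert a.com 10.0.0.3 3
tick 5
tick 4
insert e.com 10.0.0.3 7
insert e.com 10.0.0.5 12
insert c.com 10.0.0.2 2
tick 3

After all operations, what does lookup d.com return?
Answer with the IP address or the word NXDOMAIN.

Op 1: tick 2 -> clock=2.
Op 2: tick 3 -> clock=5.
Op 3: insert a.com -> 10.0.0.3 (expiry=5+3=8). clock=5
Op 4: tick 5 -> clock=10. purged={a.com}
Op 5: tick 4 -> clock=14.
Op 6: insert e.com -> 10.0.0.3 (expiry=14+7=21). clock=14
Op 7: insert e.com -> 10.0.0.5 (expiry=14+12=26). clock=14
Op 8: insert c.com -> 10.0.0.2 (expiry=14+2=16). clock=14
Op 9: tick 3 -> clock=17. purged={c.com}
lookup d.com: not in cache (expired or never inserted)

Answer: NXDOMAIN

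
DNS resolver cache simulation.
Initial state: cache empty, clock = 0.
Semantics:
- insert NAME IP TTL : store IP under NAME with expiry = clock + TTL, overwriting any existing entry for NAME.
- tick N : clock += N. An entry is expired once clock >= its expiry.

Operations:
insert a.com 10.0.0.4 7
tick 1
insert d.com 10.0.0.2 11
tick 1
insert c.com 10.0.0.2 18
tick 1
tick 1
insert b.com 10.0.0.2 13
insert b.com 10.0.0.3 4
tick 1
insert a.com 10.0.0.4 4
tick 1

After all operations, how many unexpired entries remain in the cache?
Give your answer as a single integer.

Op 1: insert a.com -> 10.0.0.4 (expiry=0+7=7). clock=0
Op 2: tick 1 -> clock=1.
Op 3: insert d.com -> 10.0.0.2 (expiry=1+11=12). clock=1
Op 4: tick 1 -> clock=2.
Op 5: insert c.com -> 10.0.0.2 (expiry=2+18=20). clock=2
Op 6: tick 1 -> clock=3.
Op 7: tick 1 -> clock=4.
Op 8: insert b.com -> 10.0.0.2 (expiry=4+13=17). clock=4
Op 9: insert b.com -> 10.0.0.3 (expiry=4+4=8). clock=4
Op 10: tick 1 -> clock=5.
Op 11: insert a.com -> 10.0.0.4 (expiry=5+4=9). clock=5
Op 12: tick 1 -> clock=6.
Final cache (unexpired): {a.com,b.com,c.com,d.com} -> size=4

Answer: 4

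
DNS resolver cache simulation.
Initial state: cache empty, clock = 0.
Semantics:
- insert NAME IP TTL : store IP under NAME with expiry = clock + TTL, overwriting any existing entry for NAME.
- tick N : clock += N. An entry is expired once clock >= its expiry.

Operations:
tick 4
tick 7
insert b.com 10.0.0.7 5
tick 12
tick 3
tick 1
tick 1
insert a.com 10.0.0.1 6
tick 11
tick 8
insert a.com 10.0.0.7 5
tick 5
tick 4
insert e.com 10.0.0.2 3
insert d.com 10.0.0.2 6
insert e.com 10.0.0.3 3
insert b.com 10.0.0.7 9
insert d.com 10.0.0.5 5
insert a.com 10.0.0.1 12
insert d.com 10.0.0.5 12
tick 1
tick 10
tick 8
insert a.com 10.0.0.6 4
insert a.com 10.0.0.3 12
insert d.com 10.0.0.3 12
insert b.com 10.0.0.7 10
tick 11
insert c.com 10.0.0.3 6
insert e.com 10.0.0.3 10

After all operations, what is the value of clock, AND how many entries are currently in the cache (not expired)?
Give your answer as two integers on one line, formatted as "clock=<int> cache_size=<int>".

Op 1: tick 4 -> clock=4.
Op 2: tick 7 -> clock=11.
Op 3: insert b.com -> 10.0.0.7 (expiry=11+5=16). clock=11
Op 4: tick 12 -> clock=23. purged={b.com}
Op 5: tick 3 -> clock=26.
Op 6: tick 1 -> clock=27.
Op 7: tick 1 -> clock=28.
Op 8: insert a.com -> 10.0.0.1 (expiry=28+6=34). clock=28
Op 9: tick 11 -> clock=39. purged={a.com}
Op 10: tick 8 -> clock=47.
Op 11: insert a.com -> 10.0.0.7 (expiry=47+5=52). clock=47
Op 12: tick 5 -> clock=52. purged={a.com}
Op 13: tick 4 -> clock=56.
Op 14: insert e.com -> 10.0.0.2 (expiry=56+3=59). clock=56
Op 15: insert d.com -> 10.0.0.2 (expiry=56+6=62). clock=56
Op 16: insert e.com -> 10.0.0.3 (expiry=56+3=59). clock=56
Op 17: insert b.com -> 10.0.0.7 (expiry=56+9=65). clock=56
Op 18: insert d.com -> 10.0.0.5 (expiry=56+5=61). clock=56
Op 19: insert a.com -> 10.0.0.1 (expiry=56+12=68). clock=56
Op 20: insert d.com -> 10.0.0.5 (expiry=56+12=68). clock=56
Op 21: tick 1 -> clock=57.
Op 22: tick 10 -> clock=67. purged={b.com,e.com}
Op 23: tick 8 -> clock=75. purged={a.com,d.com}
Op 24: insert a.com -> 10.0.0.6 (expiry=75+4=79). clock=75
Op 25: insert a.com -> 10.0.0.3 (expiry=75+12=87). clock=75
Op 26: insert d.com -> 10.0.0.3 (expiry=75+12=87). clock=75
Op 27: insert b.com -> 10.0.0.7 (expiry=75+10=85). clock=75
Op 28: tick 11 -> clock=86. purged={b.com}
Op 29: insert c.com -> 10.0.0.3 (expiry=86+6=92). clock=86
Op 30: insert e.com -> 10.0.0.3 (expiry=86+10=96). clock=86
Final clock = 86
Final cache (unexpired): {a.com,c.com,d.com,e.com} -> size=4

Answer: clock=86 cache_size=4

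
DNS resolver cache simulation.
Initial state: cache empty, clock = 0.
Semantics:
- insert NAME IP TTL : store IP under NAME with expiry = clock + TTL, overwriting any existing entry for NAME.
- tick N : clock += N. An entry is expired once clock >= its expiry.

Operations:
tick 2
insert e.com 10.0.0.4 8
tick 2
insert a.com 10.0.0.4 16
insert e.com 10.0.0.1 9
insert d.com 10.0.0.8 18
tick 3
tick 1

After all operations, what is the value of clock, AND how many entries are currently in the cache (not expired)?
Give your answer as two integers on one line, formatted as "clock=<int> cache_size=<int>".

Op 1: tick 2 -> clock=2.
Op 2: insert e.com -> 10.0.0.4 (expiry=2+8=10). clock=2
Op 3: tick 2 -> clock=4.
Op 4: insert a.com -> 10.0.0.4 (expiry=4+16=20). clock=4
Op 5: insert e.com -> 10.0.0.1 (expiry=4+9=13). clock=4
Op 6: insert d.com -> 10.0.0.8 (expiry=4+18=22). clock=4
Op 7: tick 3 -> clock=7.
Op 8: tick 1 -> clock=8.
Final clock = 8
Final cache (unexpired): {a.com,d.com,e.com} -> size=3

Answer: clock=8 cache_size=3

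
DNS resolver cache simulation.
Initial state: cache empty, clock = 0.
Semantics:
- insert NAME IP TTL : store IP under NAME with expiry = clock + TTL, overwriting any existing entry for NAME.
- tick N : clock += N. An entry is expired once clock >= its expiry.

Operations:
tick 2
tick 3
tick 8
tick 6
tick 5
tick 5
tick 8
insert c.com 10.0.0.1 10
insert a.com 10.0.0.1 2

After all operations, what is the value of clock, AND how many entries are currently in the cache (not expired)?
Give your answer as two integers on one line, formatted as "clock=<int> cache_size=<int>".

Op 1: tick 2 -> clock=2.
Op 2: tick 3 -> clock=5.
Op 3: tick 8 -> clock=13.
Op 4: tick 6 -> clock=19.
Op 5: tick 5 -> clock=24.
Op 6: tick 5 -> clock=29.
Op 7: tick 8 -> clock=37.
Op 8: insert c.com -> 10.0.0.1 (expiry=37+10=47). clock=37
Op 9: insert a.com -> 10.0.0.1 (expiry=37+2=39). clock=37
Final clock = 37
Final cache (unexpired): {a.com,c.com} -> size=2

Answer: clock=37 cache_size=2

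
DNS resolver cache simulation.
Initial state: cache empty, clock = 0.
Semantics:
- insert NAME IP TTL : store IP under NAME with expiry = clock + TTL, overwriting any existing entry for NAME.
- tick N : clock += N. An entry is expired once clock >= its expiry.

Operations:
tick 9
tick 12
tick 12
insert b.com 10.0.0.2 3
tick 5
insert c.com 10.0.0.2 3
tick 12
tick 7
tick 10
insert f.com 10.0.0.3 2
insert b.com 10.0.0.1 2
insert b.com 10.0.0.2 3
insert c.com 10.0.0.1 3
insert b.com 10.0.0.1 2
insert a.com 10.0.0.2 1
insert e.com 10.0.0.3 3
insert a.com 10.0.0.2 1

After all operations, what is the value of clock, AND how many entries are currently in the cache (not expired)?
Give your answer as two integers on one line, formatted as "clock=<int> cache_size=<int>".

Op 1: tick 9 -> clock=9.
Op 2: tick 12 -> clock=21.
Op 3: tick 12 -> clock=33.
Op 4: insert b.com -> 10.0.0.2 (expiry=33+3=36). clock=33
Op 5: tick 5 -> clock=38. purged={b.com}
Op 6: insert c.com -> 10.0.0.2 (expiry=38+3=41). clock=38
Op 7: tick 12 -> clock=50. purged={c.com}
Op 8: tick 7 -> clock=57.
Op 9: tick 10 -> clock=67.
Op 10: insert f.com -> 10.0.0.3 (expiry=67+2=69). clock=67
Op 11: insert b.com -> 10.0.0.1 (expiry=67+2=69). clock=67
Op 12: insert b.com -> 10.0.0.2 (expiry=67+3=70). clock=67
Op 13: insert c.com -> 10.0.0.1 (expiry=67+3=70). clock=67
Op 14: insert b.com -> 10.0.0.1 (expiry=67+2=69). clock=67
Op 15: insert a.com -> 10.0.0.2 (expiry=67+1=68). clock=67
Op 16: insert e.com -> 10.0.0.3 (expiry=67+3=70). clock=67
Op 17: insert a.com -> 10.0.0.2 (expiry=67+1=68). clock=67
Final clock = 67
Final cache (unexpired): {a.com,b.com,c.com,e.com,f.com} -> size=5

Answer: clock=67 cache_size=5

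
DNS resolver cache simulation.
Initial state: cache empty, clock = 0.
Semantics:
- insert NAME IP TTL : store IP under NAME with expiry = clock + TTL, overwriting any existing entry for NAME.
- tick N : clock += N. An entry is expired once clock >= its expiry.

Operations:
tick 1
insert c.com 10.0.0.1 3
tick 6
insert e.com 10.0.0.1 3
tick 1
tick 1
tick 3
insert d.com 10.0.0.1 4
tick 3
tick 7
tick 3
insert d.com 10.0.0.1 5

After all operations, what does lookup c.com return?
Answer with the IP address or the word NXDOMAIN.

Answer: NXDOMAIN

Derivation:
Op 1: tick 1 -> clock=1.
Op 2: insert c.com -> 10.0.0.1 (expiry=1+3=4). clock=1
Op 3: tick 6 -> clock=7. purged={c.com}
Op 4: insert e.com -> 10.0.0.1 (expiry=7+3=10). clock=7
Op 5: tick 1 -> clock=8.
Op 6: tick 1 -> clock=9.
Op 7: tick 3 -> clock=12. purged={e.com}
Op 8: insert d.com -> 10.0.0.1 (expiry=12+4=16). clock=12
Op 9: tick 3 -> clock=15.
Op 10: tick 7 -> clock=22. purged={d.com}
Op 11: tick 3 -> clock=25.
Op 12: insert d.com -> 10.0.0.1 (expiry=25+5=30). clock=25
lookup c.com: not in cache (expired or never inserted)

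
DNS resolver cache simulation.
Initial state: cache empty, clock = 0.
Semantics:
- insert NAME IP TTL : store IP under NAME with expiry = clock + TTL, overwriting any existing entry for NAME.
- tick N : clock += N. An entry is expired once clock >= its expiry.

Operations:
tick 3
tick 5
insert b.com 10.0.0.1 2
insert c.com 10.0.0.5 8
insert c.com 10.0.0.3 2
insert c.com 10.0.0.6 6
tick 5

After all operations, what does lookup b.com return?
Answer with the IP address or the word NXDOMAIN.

Answer: NXDOMAIN

Derivation:
Op 1: tick 3 -> clock=3.
Op 2: tick 5 -> clock=8.
Op 3: insert b.com -> 10.0.0.1 (expiry=8+2=10). clock=8
Op 4: insert c.com -> 10.0.0.5 (expiry=8+8=16). clock=8
Op 5: insert c.com -> 10.0.0.3 (expiry=8+2=10). clock=8
Op 6: insert c.com -> 10.0.0.6 (expiry=8+6=14). clock=8
Op 7: tick 5 -> clock=13. purged={b.com}
lookup b.com: not in cache (expired or never inserted)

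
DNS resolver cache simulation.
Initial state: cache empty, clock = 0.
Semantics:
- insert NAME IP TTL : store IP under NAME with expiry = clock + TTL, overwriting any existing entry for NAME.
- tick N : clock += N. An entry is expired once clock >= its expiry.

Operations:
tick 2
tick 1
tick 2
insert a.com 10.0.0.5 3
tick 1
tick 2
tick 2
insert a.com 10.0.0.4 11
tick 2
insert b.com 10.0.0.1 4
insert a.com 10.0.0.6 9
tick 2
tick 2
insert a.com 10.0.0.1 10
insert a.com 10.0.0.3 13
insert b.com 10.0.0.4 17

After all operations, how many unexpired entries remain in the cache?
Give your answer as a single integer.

Answer: 2

Derivation:
Op 1: tick 2 -> clock=2.
Op 2: tick 1 -> clock=3.
Op 3: tick 2 -> clock=5.
Op 4: insert a.com -> 10.0.0.5 (expiry=5+3=8). clock=5
Op 5: tick 1 -> clock=6.
Op 6: tick 2 -> clock=8. purged={a.com}
Op 7: tick 2 -> clock=10.
Op 8: insert a.com -> 10.0.0.4 (expiry=10+11=21). clock=10
Op 9: tick 2 -> clock=12.
Op 10: insert b.com -> 10.0.0.1 (expiry=12+4=16). clock=12
Op 11: insert a.com -> 10.0.0.6 (expiry=12+9=21). clock=12
Op 12: tick 2 -> clock=14.
Op 13: tick 2 -> clock=16. purged={b.com}
Op 14: insert a.com -> 10.0.0.1 (expiry=16+10=26). clock=16
Op 15: insert a.com -> 10.0.0.3 (expiry=16+13=29). clock=16
Op 16: insert b.com -> 10.0.0.4 (expiry=16+17=33). clock=16
Final cache (unexpired): {a.com,b.com} -> size=2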